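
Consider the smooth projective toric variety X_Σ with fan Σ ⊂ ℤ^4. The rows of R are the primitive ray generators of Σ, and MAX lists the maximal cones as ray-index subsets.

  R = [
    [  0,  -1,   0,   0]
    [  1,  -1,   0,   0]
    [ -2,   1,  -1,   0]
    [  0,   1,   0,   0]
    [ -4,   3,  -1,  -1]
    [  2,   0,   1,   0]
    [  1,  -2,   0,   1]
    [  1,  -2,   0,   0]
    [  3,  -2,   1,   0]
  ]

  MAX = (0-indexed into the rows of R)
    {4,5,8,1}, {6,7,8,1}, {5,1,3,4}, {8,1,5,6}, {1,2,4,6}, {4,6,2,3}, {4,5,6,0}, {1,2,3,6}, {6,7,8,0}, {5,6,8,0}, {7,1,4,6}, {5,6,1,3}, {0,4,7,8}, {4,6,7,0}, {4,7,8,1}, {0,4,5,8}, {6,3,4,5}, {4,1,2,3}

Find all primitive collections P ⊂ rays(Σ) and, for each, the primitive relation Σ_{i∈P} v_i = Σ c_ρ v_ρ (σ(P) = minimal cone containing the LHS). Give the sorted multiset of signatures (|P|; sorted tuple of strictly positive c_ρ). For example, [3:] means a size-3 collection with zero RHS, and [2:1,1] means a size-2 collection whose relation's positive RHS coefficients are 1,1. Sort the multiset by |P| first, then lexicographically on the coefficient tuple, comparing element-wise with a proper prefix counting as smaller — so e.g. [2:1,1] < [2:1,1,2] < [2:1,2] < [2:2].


|primitive collections| = 12. Relations:

  {0,3}:  v_{0} + v_{3} = 0  →  sig = [2:]
  {0,1}:  v_{0} + v_{1} = v_{7}  →  sig = [2:1]
  {2,5}:  v_{2} + v_{5} = v_{3}  →  sig = [2:1]
  {2,8}:  v_{2} + v_{8} = v_{1}  →  sig = [2:1]
  {3,7}:  v_{3} + v_{7} = v_{1}  →  sig = [2:1]
  {5,7}:  v_{5} + v_{7} = v_{8}  →  sig = [2:1]
  {3,8}:  v_{3} + v_{8} = v_{1} + v_{5}  →  sig = [2:1,1]
  {0,2}:  v_{0} + v_{2} = v_{1} + v_{4} + v_{6}  →  sig = [2:1,1,1]
  {2,7}:  v_{2} + v_{7} = 2·v_{1} + v_{4} + v_{6}  →  sig = [2:1,1,2]
  {4,6,8}:  v_{4} + v_{6} + v_{8} = v_{0}  →  sig = [3:1]
  {1,4,5,6}:  v_{1} + v_{4} + v_{5} + v_{6} = 0  →  sig = [4:]
  {1,3,4,6}:  v_{1} + v_{3} + v_{4} + v_{6} = v_{2}  →  sig = [4:1]

so the primitive-relation signature multiset is
{ [2:],  [2:1] ×5,  [2:1,1],  [2:1,1,1],  [2:1,1,2],  [3:1],  [4:],  [4:1] }


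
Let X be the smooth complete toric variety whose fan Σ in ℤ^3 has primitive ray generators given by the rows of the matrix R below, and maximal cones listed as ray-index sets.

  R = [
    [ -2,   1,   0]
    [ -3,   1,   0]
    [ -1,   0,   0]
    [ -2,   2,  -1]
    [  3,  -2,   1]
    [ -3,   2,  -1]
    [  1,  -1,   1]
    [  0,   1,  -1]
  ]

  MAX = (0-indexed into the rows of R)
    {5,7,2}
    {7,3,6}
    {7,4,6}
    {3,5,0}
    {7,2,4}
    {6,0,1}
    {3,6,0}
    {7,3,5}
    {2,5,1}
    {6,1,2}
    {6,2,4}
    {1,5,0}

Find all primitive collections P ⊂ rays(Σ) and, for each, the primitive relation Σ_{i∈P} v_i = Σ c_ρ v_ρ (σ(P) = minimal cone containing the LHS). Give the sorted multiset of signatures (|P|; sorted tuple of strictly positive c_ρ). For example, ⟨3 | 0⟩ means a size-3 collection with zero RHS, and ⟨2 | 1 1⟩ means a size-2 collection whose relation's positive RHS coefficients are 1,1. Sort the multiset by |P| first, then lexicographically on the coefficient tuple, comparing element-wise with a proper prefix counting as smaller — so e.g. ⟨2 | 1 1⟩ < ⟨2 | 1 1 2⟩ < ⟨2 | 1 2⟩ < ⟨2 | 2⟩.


Primitive collections (11):

  P = {4,5}:  v_{4} + v_{5} = 0  →  sig = ⟨2 | 0⟩
  P = {0,2}:  v_{0} + v_{2} = v_{1}  →  sig = ⟨2 | 1⟩
  P = {0,4}:  v_{0} + v_{4} = v_{6}  →  sig = ⟨2 | 1⟩
  P = {0,7}:  v_{0} + v_{7} = v_{3}  →  sig = ⟨2 | 1⟩
  P = {1,7}:  v_{1} + v_{7} = v_{5}  →  sig = ⟨2 | 1⟩
  P = {2,3}:  v_{2} + v_{3} = v_{5}  →  sig = ⟨2 | 1⟩
  P = {5,6}:  v_{5} + v_{6} = v_{0}  →  sig = ⟨2 | 1⟩
  P = {1,3}:  v_{1} + v_{3} = v_{0} + v_{5}  →  sig = ⟨2 | 1 1⟩
  P = {1,4}:  v_{1} + v_{4} = v_{2} + v_{6}  →  sig = ⟨2 | 1 1⟩
  P = {3,4}:  v_{3} + v_{4} = v_{6} + v_{7}  →  sig = ⟨2 | 1 1⟩
  P = {2,6,7}:  v_{2} + v_{6} + v_{7} = 0  →  sig = ⟨3 | 0⟩

Sorted signature multiset PRS(X):
[⟨2 | 0⟩, ⟨2 | 1⟩, ⟨2 | 1⟩, ⟨2 | 1⟩, ⟨2 | 1⟩, ⟨2 | 1⟩, ⟨2 | 1⟩, ⟨2 | 1 1⟩, ⟨2 | 1 1⟩, ⟨2 | 1 1⟩, ⟨3 | 0⟩]


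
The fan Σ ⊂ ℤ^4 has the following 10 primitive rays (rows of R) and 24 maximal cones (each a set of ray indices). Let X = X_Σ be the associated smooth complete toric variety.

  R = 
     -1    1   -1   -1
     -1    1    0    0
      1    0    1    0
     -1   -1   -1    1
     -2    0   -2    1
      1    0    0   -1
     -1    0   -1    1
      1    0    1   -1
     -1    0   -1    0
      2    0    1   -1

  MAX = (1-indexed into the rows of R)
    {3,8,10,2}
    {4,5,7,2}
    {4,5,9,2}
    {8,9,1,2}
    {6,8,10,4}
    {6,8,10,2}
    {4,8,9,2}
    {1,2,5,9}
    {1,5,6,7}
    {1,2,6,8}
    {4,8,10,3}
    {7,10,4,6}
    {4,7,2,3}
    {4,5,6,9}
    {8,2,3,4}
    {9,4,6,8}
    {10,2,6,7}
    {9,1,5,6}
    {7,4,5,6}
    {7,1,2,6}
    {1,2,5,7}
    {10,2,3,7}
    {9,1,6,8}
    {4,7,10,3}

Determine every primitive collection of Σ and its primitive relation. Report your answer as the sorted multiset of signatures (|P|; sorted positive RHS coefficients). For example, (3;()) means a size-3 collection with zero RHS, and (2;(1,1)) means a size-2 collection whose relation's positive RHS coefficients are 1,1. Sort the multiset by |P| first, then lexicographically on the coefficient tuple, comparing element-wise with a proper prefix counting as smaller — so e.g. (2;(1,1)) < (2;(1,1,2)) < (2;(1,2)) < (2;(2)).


The 15 primitive collections of Σ (r=10, n=4):

  {3,9}:  v_{3} + v_{9} = 0 — sig = (2;())
  {7,8}:  v_{7} + v_{8} = 0 — sig = (2;())
  {3,5}:  v_{3} + v_{5} = v_{7} — sig = (2;(1))
  {3,6}:  v_{3} + v_{6} = v_{10} — sig = (2;(1))
  {5,8}:  v_{5} + v_{8} = v_{9} — sig = (2;(1))
  {7,9}:  v_{7} + v_{9} = v_{5} — sig = (2;(1))
  {9,10}:  v_{9} + v_{10} = v_{6} — sig = (2;(1))
  {1,3}:  v_{1} + v_{3} = v_{2} + v_{6} — sig = (2;(1,1))
  {5,10}:  v_{5} + v_{10} = v_{6} + v_{7} — sig = (2;(1,1))
  {1,10}:  v_{1} + v_{10} = v_{2} + 2·v_{6} — sig = (2;(1,2))
  {1,4}:  v_{1} + v_{4} = 2·v_{9} — sig = (2;(2))
  {2,4,10}:  v_{2} + v_{4} + v_{10} = 0 — sig = (3;())
  {2,4,6}:  v_{2} + v_{4} + v_{6} = v_{9} — sig = (3;(1))
  {2,6,9}:  v_{2} + v_{6} + v_{9} = v_{1} — sig = (3;(1))
  {2,5,6}:  v_{2} + v_{5} + v_{6} = v_{1} + v_{7} — sig = (3;(1,1))

Signatures (|P|; sorted positive RHS coefficients), sorted:
    (2;())
    (2;())
    (2;(1))
    (2;(1))
    (2;(1))
    (2;(1))
    (2;(1))
    (2;(1,1))
    (2;(1,1))
    (2;(1,2))
    (2;(2))
    (3;())
    (3;(1))
    (3;(1))
    (3;(1,1))


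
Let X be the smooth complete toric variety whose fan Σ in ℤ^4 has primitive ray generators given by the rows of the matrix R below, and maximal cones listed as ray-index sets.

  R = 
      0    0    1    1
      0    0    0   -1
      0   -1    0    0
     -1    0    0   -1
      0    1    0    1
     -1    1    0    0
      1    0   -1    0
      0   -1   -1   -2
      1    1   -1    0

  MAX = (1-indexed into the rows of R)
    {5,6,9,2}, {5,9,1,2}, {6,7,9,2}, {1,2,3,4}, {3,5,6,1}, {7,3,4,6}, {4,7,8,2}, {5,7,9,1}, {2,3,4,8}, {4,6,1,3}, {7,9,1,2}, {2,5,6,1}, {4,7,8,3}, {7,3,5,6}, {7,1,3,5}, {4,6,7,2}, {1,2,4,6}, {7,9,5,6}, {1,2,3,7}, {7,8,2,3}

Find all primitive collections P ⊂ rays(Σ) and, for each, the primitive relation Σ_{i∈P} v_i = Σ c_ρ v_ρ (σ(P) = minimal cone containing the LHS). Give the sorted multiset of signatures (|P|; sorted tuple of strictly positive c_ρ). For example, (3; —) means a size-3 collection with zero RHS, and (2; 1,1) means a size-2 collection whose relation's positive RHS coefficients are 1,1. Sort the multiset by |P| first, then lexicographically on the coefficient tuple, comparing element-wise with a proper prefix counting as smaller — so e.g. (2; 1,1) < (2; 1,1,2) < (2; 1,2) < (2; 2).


Δ(Σ) — 9 vertices, 14 min non-faces:

  • {3,9}:  v_{3} + v_{9} = v_{7} — sig = (2; 1)
  • {4,5}:  v_{4} + v_{5} = v_{6} — sig = (2; 1)
  • {1,8}:  v_{1} + v_{8} = v_{2} + v_{3} — sig = (2; 1,1)
  • {5,8}:  v_{5} + v_{8} = v_{4} + v_{7} — sig = (2; 1,1)
  • {4,9}:  v_{4} + v_{9} = v_{2} + v_{6} + v_{7} — sig = (2; 1,1,1)
  • {8,9}:  v_{8} + v_{9} = v_{2} + v_{4} + 2·v_{7} — sig = (2; 1,1,2)
  • {6,8}:  v_{6} + v_{8} = 2·v_{4} + v_{7} — sig = (2; 1,2)
  • {1,4,7}:  v_{1} + v_{4} + v_{7} = 0 — sig = (3; —)
  • {2,3,5}:  v_{2} + v_{3} + v_{5} = 0 — sig = (3; —)
  • {1,6,7}:  v_{1} + v_{6} + v_{7} = v_{5} — sig = (3; 1)
  • {2,3,6}:  v_{2} + v_{3} + v_{6} = v_{4} — sig = (3; 1)
  • {2,5,7}:  v_{2} + v_{5} + v_{7} = v_{9} — sig = (3; 1)
  • {1,6,9}:  v_{1} + v_{6} + v_{9} = v_{2} + 2·v_{5} — sig = (3; 1,2)
  • {2,3,4,7}:  v_{2} + v_{3} + v_{4} + v_{7} = v_{8} — sig = (4; 1)

Sorted signature multiset PRS(X):
[(2; 1), (2; 1), (2; 1,1), (2; 1,1), (2; 1,1,1), (2; 1,1,2), (2; 1,2), (3; —), (3; —), (3; 1), (3; 1), (3; 1), (3; 1,2), (4; 1)]


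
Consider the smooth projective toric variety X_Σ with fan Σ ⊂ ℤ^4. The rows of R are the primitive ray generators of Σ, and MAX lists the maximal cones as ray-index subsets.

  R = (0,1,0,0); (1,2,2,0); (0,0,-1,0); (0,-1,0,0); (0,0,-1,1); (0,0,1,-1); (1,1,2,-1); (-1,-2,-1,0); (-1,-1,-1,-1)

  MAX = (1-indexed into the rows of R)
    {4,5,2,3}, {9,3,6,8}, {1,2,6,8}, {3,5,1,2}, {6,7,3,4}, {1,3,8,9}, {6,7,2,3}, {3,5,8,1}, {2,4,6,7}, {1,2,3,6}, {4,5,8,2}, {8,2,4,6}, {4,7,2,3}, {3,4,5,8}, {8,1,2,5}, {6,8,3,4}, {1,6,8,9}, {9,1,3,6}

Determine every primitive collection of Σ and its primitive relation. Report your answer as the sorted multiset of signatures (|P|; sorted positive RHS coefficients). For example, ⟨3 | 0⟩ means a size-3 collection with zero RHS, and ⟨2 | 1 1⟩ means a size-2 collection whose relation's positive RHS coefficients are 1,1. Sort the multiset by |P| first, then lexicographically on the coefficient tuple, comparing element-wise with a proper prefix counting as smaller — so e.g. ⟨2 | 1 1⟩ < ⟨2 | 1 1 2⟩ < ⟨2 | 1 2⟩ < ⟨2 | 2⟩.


12 collections generate NE(X_Σ); each relation:

  P = {1,4}:  v_{1} + v_{4} = 0 ; sig = ⟨2 | 0⟩
  P = {5,6}:  v_{5} + v_{6} = 0 ; sig = ⟨2 | 0⟩
  P = {2,9}:  v_{2} + v_{9} = v_{1} + v_{6} ; sig = ⟨2 | 1 1⟩
  P = {7,8}:  v_{7} + v_{8} = v_{4} + v_{6} ; sig = ⟨2 | 1 1⟩
  P = {1,7}:  v_{1} + v_{7} = v_{2} + v_{3} + v_{6} ; sig = ⟨2 | 1 1 1⟩
  P = {4,9}:  v_{4} + v_{9} = v_{3} + v_{6} + v_{8} ; sig = ⟨2 | 1 1 1⟩
  P = {5,7}:  v_{5} + v_{7} = v_{2} + v_{3} + v_{4} ; sig = ⟨2 | 1 1 1⟩
  P = {5,9}:  v_{5} + v_{9} = v_{1} + v_{3} + v_{8} ; sig = ⟨2 | 1 1 1⟩
  P = {7,9}:  v_{7} + v_{9} = v_{3} + 2·v_{6} ; sig = ⟨2 | 1 2⟩
  P = {2,3,8}:  v_{2} + v_{3} + v_{8} = 0 ; sig = ⟨3 | 0⟩
  P = {1,3,6,8}:  v_{1} + v_{3} + v_{6} + v_{8} = v_{9} ; sig = ⟨4 | 1⟩
  P = {2,3,4,6}:  v_{2} + v_{3} + v_{4} + v_{6} = v_{7} ; sig = ⟨4 | 1⟩

Sorted signature multiset PRS(X):
    ⟨2 | 0⟩
    ⟨2 | 0⟩
    ⟨2 | 1 1⟩
    ⟨2 | 1 1⟩
    ⟨2 | 1 1 1⟩
    ⟨2 | 1 1 1⟩
    ⟨2 | 1 1 1⟩
    ⟨2 | 1 1 1⟩
    ⟨2 | 1 2⟩
    ⟨3 | 0⟩
    ⟨4 | 1⟩
    ⟨4 | 1⟩


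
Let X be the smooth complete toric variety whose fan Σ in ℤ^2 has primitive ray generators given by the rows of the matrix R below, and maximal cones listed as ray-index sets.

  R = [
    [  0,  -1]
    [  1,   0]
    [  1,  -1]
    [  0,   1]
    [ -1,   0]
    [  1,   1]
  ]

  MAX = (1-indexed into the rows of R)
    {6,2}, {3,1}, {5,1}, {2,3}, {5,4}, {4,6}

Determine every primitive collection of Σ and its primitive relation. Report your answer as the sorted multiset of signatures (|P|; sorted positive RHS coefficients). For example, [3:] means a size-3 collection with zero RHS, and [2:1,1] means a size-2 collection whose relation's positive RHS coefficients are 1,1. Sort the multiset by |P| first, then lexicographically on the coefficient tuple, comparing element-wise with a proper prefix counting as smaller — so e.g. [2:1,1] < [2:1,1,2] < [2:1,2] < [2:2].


Δ(Σ) — 6 vertices, 9 min non-faces:

  {1,4}:  v_{1} + v_{4} = 0  so sig = [2:]
  {2,5}:  v_{2} + v_{5} = 0  so sig = [2:]
  {1,2}:  v_{1} + v_{2} = v_{3}  so sig = [2:1]
  {1,6}:  v_{1} + v_{6} = v_{2}  so sig = [2:1]
  {2,4}:  v_{2} + v_{4} = v_{6}  so sig = [2:1]
  {3,4}:  v_{3} + v_{4} = v_{2}  so sig = [2:1]
  {3,5}:  v_{3} + v_{5} = v_{1}  so sig = [2:1]
  {5,6}:  v_{5} + v_{6} = v_{4}  so sig = [2:1]
  {3,6}:  v_{3} + v_{6} = 2·v_{2}  so sig = [2:2]

Signatures (|P|; sorted positive RHS coefficients), sorted:
[[2:], [2:], [2:1], [2:1], [2:1], [2:1], [2:1], [2:1], [2:2]]


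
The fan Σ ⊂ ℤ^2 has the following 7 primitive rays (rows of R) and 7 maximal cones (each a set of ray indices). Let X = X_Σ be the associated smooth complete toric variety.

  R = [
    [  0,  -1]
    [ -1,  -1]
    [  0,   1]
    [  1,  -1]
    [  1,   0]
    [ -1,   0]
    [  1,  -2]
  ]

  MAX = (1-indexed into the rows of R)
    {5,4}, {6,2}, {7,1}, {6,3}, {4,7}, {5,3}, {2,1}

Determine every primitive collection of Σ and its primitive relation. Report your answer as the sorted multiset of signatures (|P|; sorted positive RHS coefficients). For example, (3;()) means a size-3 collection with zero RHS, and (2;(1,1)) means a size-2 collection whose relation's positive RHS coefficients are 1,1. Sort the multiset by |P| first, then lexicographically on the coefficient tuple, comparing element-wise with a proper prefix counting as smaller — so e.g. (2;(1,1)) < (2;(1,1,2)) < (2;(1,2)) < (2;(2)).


Δ(Σ) — 7 vertices, 14 min non-faces:

  • {1,3}:  v_{1} + v_{3} = 0  so sig = (2;())
  • {5,6}:  v_{5} + v_{6} = 0  so sig = (2;())
  • {1,4}:  v_{1} + v_{4} = v_{7}  so sig = (2;(1))
  • {1,5}:  v_{1} + v_{5} = v_{4}  so sig = (2;(1))
  • {1,6}:  v_{1} + v_{6} = v_{2}  so sig = (2;(1))
  • {2,3}:  v_{2} + v_{3} = v_{6}  so sig = (2;(1))
  • {2,5}:  v_{2} + v_{5} = v_{1}  so sig = (2;(1))
  • {3,4}:  v_{3} + v_{4} = v_{5}  so sig = (2;(1))
  • {3,7}:  v_{3} + v_{7} = v_{4}  so sig = (2;(1))
  • {4,6}:  v_{4} + v_{6} = v_{1}  so sig = (2;(1))
  • {2,4}:  v_{2} + v_{4} = 2·v_{1}  so sig = (2;(2))
  • {5,7}:  v_{5} + v_{7} = 2·v_{4}  so sig = (2;(2))
  • {6,7}:  v_{6} + v_{7} = 2·v_{1}  so sig = (2;(2))
  • {2,7}:  v_{2} + v_{7} = 3·v_{1}  so sig = (2;(3))

so the primitive-relation signature multiset is
{ (2;()) ×2,  (2;(1)) ×8,  (2;(2)) ×3,  (2;(3)) }


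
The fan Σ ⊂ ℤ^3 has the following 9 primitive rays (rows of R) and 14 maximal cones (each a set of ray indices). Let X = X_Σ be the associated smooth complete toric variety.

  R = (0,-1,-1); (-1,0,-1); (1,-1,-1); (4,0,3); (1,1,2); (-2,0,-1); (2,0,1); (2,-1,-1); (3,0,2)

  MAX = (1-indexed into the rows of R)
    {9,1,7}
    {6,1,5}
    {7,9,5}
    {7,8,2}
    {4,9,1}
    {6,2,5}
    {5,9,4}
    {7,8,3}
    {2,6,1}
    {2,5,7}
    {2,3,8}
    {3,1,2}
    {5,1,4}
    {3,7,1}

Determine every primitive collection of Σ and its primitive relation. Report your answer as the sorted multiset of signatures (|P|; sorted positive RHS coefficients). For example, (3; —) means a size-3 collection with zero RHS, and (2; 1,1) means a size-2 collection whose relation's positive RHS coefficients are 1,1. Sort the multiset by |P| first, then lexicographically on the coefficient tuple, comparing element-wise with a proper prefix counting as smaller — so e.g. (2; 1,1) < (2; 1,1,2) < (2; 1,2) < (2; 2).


Σ has 20 primitive collections:

  • {6,7}:  v_{6} + v_{7} = 0 — sig = (2; —)
  • {2,4}:  v_{2} + v_{4} = v_{9} — sig = (2; 1)
  • {2,9}:  v_{2} + v_{9} = v_{7} — sig = (2; 1)
  • {3,5}:  v_{3} + v_{5} = v_{7} — sig = (2; 1)
  • {3,6}:  v_{3} + v_{6} = v_{1} + v_{2} — sig = (2; 1,1)
  • {6,8}:  v_{6} + v_{8} = v_{2} + v_{3} — sig = (2; 1,1)
  • {6,9}:  v_{6} + v_{9} = v_{1} + v_{5} — sig = (2; 1,1)
  • {3,4}:  v_{3} + v_{4} = v_{1} + v_{7} + v_{9} — sig = (2; 1,1,1)
  • {3,9}:  v_{3} + v_{9} = v_{1} + 2·v_{7} — sig = (2; 1,2)
  • {5,8}:  v_{5} + v_{8} = v_{2} + 2·v_{7} — sig = (2; 1,2)
  • {8,9}:  v_{8} + v_{9} = v_{3} + 2·v_{7} — sig = (2; 1,2)
  • {4,8}:  v_{4} + v_{8} = v_{1} + 3·v_{7} — sig = (2; 1,3)
  • {1,8}:  v_{1} + v_{8} = 2·v_{3} — sig = (2; 2)
  • {4,7}:  v_{4} + v_{7} = 2·v_{9} — sig = (2; 2)
  • {4,6}:  v_{4} + v_{6} = 2·v_{1} + 2·v_{5} — sig = (2; 2,2)
  • {1,2,5}:  v_{1} + v_{2} + v_{5} = 0 — sig = (3; —)
  • {1,2,7}:  v_{1} + v_{2} + v_{7} = v_{3} — sig = (3; 1)
  • {1,5,7}:  v_{1} + v_{5} + v_{7} = v_{9} — sig = (3; 1)
  • {1,5,9}:  v_{1} + v_{5} + v_{9} = v_{4} — sig = (3; 1)
  • {2,3,7}:  v_{2} + v_{3} + v_{7} = v_{8} — sig = (3; 1)

Sorted signature multiset PRS(X):
    |P|=2: 15 collections, coeffs (), (1), (1), (1), (1,1), (1,1), (1,1), (1,1,1), (1,2), (1,2), (1,2), (1,3), (2), (2), (2,2)
    |P|=3: 5 collections, coeffs (), (1), (1), (1), (1)


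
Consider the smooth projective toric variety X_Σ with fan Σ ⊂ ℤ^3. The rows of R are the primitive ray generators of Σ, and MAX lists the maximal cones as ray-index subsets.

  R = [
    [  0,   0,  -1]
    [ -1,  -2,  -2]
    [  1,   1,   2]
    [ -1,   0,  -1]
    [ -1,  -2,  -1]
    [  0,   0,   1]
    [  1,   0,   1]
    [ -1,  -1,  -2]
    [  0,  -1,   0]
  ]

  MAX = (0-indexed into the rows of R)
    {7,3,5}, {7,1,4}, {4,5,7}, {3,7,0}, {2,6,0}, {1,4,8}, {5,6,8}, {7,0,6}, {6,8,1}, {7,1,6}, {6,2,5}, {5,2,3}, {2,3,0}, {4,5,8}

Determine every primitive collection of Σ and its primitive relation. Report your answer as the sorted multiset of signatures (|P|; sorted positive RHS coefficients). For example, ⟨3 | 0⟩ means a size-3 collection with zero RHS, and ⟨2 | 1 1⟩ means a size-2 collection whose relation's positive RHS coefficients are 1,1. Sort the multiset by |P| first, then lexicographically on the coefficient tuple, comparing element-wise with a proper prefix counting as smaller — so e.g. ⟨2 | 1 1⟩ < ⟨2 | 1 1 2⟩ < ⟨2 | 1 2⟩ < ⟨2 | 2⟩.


Primitive collections (16):

  P = {0,5}:  v_{0} + v_{5} = 0 ; sig = ⟨2 | 0⟩
  P = {2,7}:  v_{2} + v_{7} = 0 ; sig = ⟨2 | 0⟩
  P = {3,6}:  v_{3} + v_{6} = 0 ; sig = ⟨2 | 0⟩
  P = {0,4}:  v_{0} + v_{4} = v_{1} ; sig = ⟨2 | 1⟩
  P = {1,2}:  v_{1} + v_{2} = v_{8} ; sig = ⟨2 | 1⟩
  P = {1,5}:  v_{1} + v_{5} = v_{4} ; sig = ⟨2 | 1⟩
  P = {7,8}:  v_{7} + v_{8} = v_{1} ; sig = ⟨2 | 1⟩
  P = {0,8}:  v_{0} + v_{8} = v_{6} + v_{7} ; sig = ⟨2 | 1 1⟩
  P = {2,4}:  v_{2} + v_{4} = v_{5} + v_{8} ; sig = ⟨2 | 1 1⟩
  P = {2,8}:  v_{2} + v_{8} = v_{5} + v_{6} ; sig = ⟨2 | 1 1⟩
  P = {3,8}:  v_{3} + v_{8} = v_{5} + v_{7} ; sig = ⟨2 | 1 1⟩
  P = {0,1}:  v_{0} + v_{1} = v_{6} + 2·v_{7} ; sig = ⟨2 | 1 2⟩
  P = {1,3}:  v_{1} + v_{3} = v_{5} + 2·v_{7} ; sig = ⟨2 | 1 2⟩
  P = {4,6}:  v_{4} + v_{6} = 2·v_{8} ; sig = ⟨2 | 2⟩
  P = {3,4}:  v_{3} + v_{4} = 2·v_{5} + 2·v_{7} ; sig = ⟨2 | 2 2⟩
  P = {5,6,7}:  v_{5} + v_{6} + v_{7} = v_{8} ; sig = ⟨3 | 1⟩

Sorted signature multiset PRS(X):
[⟨2 | 0⟩, ⟨2 | 0⟩, ⟨2 | 0⟩, ⟨2 | 1⟩, ⟨2 | 1⟩, ⟨2 | 1⟩, ⟨2 | 1⟩, ⟨2 | 1 1⟩, ⟨2 | 1 1⟩, ⟨2 | 1 1⟩, ⟨2 | 1 1⟩, ⟨2 | 1 2⟩, ⟨2 | 1 2⟩, ⟨2 | 2⟩, ⟨2 | 2 2⟩, ⟨3 | 1⟩]


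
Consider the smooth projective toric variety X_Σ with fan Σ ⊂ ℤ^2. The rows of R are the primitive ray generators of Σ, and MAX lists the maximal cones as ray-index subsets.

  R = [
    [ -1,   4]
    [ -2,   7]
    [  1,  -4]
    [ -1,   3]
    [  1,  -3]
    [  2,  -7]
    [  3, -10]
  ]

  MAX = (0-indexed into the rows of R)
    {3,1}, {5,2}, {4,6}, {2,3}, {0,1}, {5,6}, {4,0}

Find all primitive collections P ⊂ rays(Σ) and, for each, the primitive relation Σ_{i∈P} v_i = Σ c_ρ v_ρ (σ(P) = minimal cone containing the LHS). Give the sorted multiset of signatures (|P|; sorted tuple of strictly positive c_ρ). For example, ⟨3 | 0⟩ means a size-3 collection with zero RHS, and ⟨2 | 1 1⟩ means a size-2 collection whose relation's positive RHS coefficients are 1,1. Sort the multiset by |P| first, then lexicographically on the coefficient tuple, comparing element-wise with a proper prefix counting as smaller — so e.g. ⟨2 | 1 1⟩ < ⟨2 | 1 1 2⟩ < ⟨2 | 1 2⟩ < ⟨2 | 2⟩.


Primitive collections (14):

  {0,2}:  v_{0} + v_{2} = 0 — sig = ⟨2 | 0⟩
  {1,5}:  v_{1} + v_{5} = 0 — sig = ⟨2 | 0⟩
  {3,4}:  v_{3} + v_{4} = 0 — sig = ⟨2 | 0⟩
  {0,3}:  v_{0} + v_{3} = v_{1} — sig = ⟨2 | 1⟩
  {0,5}:  v_{0} + v_{5} = v_{4} — sig = ⟨2 | 1⟩
  {1,2}:  v_{1} + v_{2} = v_{3} — sig = ⟨2 | 1⟩
  {1,4}:  v_{1} + v_{4} = v_{0} — sig = ⟨2 | 1⟩
  {1,6}:  v_{1} + v_{6} = v_{4} — sig = ⟨2 | 1⟩
  {2,4}:  v_{2} + v_{4} = v_{5} — sig = ⟨2 | 1⟩
  {3,5}:  v_{3} + v_{5} = v_{2} — sig = ⟨2 | 1⟩
  {3,6}:  v_{3} + v_{6} = v_{5} — sig = ⟨2 | 1⟩
  {4,5}:  v_{4} + v_{5} = v_{6} — sig = ⟨2 | 1⟩
  {0,6}:  v_{0} + v_{6} = 2·v_{4} — sig = ⟨2 | 2⟩
  {2,6}:  v_{2} + v_{6} = 2·v_{5} — sig = ⟨2 | 2⟩

Signatures (|P|; sorted positive RHS coefficients), sorted:
[⟨2 | 0⟩, ⟨2 | 0⟩, ⟨2 | 0⟩, ⟨2 | 1⟩, ⟨2 | 1⟩, ⟨2 | 1⟩, ⟨2 | 1⟩, ⟨2 | 1⟩, ⟨2 | 1⟩, ⟨2 | 1⟩, ⟨2 | 1⟩, ⟨2 | 1⟩, ⟨2 | 2⟩, ⟨2 | 2⟩]


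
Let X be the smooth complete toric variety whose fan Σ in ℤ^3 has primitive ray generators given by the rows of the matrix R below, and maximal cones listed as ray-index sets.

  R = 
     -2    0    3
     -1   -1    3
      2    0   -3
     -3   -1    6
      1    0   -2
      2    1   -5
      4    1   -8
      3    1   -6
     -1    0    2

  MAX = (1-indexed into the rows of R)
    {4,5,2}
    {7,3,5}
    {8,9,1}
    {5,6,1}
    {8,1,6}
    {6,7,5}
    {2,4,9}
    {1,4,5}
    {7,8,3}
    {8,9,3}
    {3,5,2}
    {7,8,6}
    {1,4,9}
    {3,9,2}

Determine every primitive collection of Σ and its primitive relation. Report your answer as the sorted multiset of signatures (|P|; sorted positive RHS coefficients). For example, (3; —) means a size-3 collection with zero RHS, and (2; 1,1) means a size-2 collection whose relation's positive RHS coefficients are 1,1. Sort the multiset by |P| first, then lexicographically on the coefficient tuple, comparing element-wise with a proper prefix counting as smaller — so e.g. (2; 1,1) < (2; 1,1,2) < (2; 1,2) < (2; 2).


Δ(Σ) — 9 vertices, 15 min non-faces:

  P={1,3}:  v_{1} + v_{3} = 0  →  sig = (2; —)
  P={4,8}:  v_{4} + v_{8} = 0  →  sig = (2; —)
  P={5,9}:  v_{5} + v_{9} = 0  →  sig = (2; —)
  P={1,2}:  v_{1} + v_{2} = v_{4}  →  sig = (2; 1)
  P={1,7}:  v_{1} + v_{7} = v_{6}  →  sig = (2; 1)
  P={2,6}:  v_{2} + v_{6} = v_{5}  →  sig = (2; 1)
  P={2,8}:  v_{2} + v_{8} = v_{3}  →  sig = (2; 1)
  P={3,4}:  v_{3} + v_{4} = v_{2}  →  sig = (2; 1)
  P={3,6}:  v_{3} + v_{6} = v_{7}  →  sig = (2; 1)
  P={4,7}:  v_{4} + v_{7} = v_{5}  →  sig = (2; 1)
  P={5,8}:  v_{5} + v_{8} = v_{7}  →  sig = (2; 1)
  P={7,9}:  v_{7} + v_{9} = v_{8}  →  sig = (2; 1)
  P={2,7}:  v_{2} + v_{7} = v_{3} + v_{5}  →  sig = (2; 1,1)
  P={4,6}:  v_{4} + v_{6} = v_{1} + v_{5}  →  sig = (2; 1,1)
  P={6,9}:  v_{6} + v_{9} = v_{1} + v_{8}  →  sig = (2; 1,1)

Signatures (|P|; sorted positive RHS coefficients), sorted:
    (2; —)
    (2; —)
    (2; —)
    (2; 1)
    (2; 1)
    (2; 1)
    (2; 1)
    (2; 1)
    (2; 1)
    (2; 1)
    (2; 1)
    (2; 1)
    (2; 1,1)
    (2; 1,1)
    (2; 1,1)


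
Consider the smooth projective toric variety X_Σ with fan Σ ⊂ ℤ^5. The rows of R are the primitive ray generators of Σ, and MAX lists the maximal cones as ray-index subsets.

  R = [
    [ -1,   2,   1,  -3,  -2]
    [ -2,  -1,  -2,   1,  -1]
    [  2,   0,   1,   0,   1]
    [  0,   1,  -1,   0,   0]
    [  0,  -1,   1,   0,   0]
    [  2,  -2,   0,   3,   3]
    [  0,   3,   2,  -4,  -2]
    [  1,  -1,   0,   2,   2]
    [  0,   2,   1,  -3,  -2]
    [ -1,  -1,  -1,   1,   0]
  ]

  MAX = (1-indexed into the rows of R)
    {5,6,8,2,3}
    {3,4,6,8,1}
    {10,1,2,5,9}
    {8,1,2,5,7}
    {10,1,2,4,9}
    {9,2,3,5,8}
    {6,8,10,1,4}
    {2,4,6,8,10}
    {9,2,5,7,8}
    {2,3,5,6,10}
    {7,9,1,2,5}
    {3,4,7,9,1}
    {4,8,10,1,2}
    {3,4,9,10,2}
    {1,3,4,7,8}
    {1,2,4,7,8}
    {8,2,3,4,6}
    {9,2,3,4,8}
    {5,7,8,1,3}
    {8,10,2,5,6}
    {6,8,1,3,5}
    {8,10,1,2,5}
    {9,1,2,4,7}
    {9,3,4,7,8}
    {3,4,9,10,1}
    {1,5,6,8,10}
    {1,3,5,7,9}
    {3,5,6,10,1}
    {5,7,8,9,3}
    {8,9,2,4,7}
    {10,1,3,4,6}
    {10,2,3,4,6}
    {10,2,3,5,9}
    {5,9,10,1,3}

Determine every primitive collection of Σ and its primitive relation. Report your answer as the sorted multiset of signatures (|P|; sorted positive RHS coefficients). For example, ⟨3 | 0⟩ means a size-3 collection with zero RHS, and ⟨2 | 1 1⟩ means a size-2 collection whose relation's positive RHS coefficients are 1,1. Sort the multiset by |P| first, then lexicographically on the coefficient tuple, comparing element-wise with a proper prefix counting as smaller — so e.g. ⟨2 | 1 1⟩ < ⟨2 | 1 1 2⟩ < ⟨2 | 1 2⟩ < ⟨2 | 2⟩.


|primitive collections| = 10. Relations:

  {4,5}:  v_{4} + v_{5} = 0 — sig = ⟨2 | 0⟩
  {6,9}:  v_{6} + v_{9} = v_{3} — sig = ⟨2 | 1⟩
  {7,10}:  v_{7} + v_{10} = v_{1} — sig = ⟨2 | 1⟩
  {6,7}:  v_{6} + v_{7} = v_{1} + v_{3} + v_{8} — sig = ⟨2 | 1 1 1⟩
  {8,9,10}:  v_{8} + v_{9} + v_{10} = 0 — sig = ⟨3 | 0⟩
  {1,2,6}:  v_{1} + v_{2} + v_{6} = v_{10} — sig = ⟨3 | 1⟩
  {1,8,9}:  v_{1} + v_{8} + v_{9} = v_{7} — sig = ⟨3 | 1⟩
  {2,3,7}:  v_{2} + v_{3} + v_{7} = v_{9} — sig = ⟨3 | 1⟩
  {3,8,10}:  v_{3} + v_{8} + v_{10} = v_{6} — sig = ⟨3 | 1⟩
  {1,2,3}:  v_{1} + v_{2} + v_{3} = v_{9} + v_{10} — sig = ⟨3 | 1 1⟩

Signatures (|P|; sorted positive RHS coefficients), sorted:
    |P|=2: 4 collections, coeffs (), (1), (1), (1,1,1)
    |P|=3: 6 collections, coeffs (), (1), (1), (1), (1), (1,1)


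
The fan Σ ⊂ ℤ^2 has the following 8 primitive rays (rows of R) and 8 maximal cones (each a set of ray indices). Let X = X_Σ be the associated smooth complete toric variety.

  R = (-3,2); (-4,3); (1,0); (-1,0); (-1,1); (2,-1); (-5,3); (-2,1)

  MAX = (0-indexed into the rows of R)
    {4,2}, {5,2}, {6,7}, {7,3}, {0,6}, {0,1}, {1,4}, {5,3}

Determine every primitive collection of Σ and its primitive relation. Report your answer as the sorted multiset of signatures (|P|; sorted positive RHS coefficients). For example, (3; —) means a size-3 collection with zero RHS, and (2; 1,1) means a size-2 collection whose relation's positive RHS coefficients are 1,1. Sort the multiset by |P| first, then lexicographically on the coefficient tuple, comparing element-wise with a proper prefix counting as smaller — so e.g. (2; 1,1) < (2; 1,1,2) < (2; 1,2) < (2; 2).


|primitive collections| = 20. Relations:

  • {2,3}:  v_{2} + v_{3} = 0 ; sig = (2; —)
  • {5,7}:  v_{5} + v_{7} = 0 ; sig = (2; —)
  • {0,4}:  v_{0} + v_{4} = v_{1} ; sig = (2; 1)
  • {0,5}:  v_{0} + v_{5} = v_{4} ; sig = (2; 1)
  • {0,7}:  v_{0} + v_{7} = v_{6} ; sig = (2; 1)
  • {1,3}:  v_{1} + v_{3} = v_{6} ; sig = (2; 1)
  • {2,6}:  v_{2} + v_{6} = v_{1} ; sig = (2; 1)
  • {2,7}:  v_{2} + v_{7} = v_{4} ; sig = (2; 1)
  • {3,4}:  v_{3} + v_{4} = v_{7} ; sig = (2; 1)
  • {4,5}:  v_{4} + v_{5} = v_{2} ; sig = (2; 1)
  • {4,7}:  v_{4} + v_{7} = v_{0} ; sig = (2; 1)
  • {5,6}:  v_{5} + v_{6} = v_{0} ; sig = (2; 1)
  • {0,2}:  v_{0} + v_{2} = 2·v_{4} ; sig = (2; 2)
  • {0,3}:  v_{0} + v_{3} = 2·v_{7} ; sig = (2; 2)
  • {1,5}:  v_{1} + v_{5} = 2·v_{4} ; sig = (2; 2)
  • {1,7}:  v_{1} + v_{7} = 2·v_{0} ; sig = (2; 2)
  • {4,6}:  v_{4} + v_{6} = 2·v_{0} ; sig = (2; 2)
  • {1,2}:  v_{1} + v_{2} = 3·v_{4} ; sig = (2; 3)
  • {1,6}:  v_{1} + v_{6} = 3·v_{0} ; sig = (2; 3)
  • {3,6}:  v_{3} + v_{6} = 3·v_{7} ; sig = (2; 3)

Hence PRS(X_Σ) =
[(2; —), (2; —), (2; 1), (2; 1), (2; 1), (2; 1), (2; 1), (2; 1), (2; 1), (2; 1), (2; 1), (2; 1), (2; 2), (2; 2), (2; 2), (2; 2), (2; 2), (2; 3), (2; 3), (2; 3)]


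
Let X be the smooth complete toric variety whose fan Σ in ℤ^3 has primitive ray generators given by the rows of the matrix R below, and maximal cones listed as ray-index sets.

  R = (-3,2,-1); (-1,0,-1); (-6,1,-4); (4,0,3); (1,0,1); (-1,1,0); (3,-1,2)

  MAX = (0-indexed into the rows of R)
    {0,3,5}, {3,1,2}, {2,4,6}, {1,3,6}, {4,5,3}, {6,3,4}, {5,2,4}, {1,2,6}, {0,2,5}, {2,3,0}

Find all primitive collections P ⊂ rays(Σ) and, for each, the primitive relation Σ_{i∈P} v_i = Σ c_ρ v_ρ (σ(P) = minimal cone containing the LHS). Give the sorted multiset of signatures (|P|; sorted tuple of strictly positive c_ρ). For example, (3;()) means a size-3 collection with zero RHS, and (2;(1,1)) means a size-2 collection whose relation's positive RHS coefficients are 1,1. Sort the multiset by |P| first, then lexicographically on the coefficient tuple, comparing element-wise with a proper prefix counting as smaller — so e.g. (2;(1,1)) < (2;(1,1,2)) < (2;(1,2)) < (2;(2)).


9 collections generate NE(X_Σ); each relation:

  • {1,4}:  v_{1} + v_{4} = 0  →  sig = (2;())
  • {0,6}:  v_{0} + v_{6} = v_{4} + v_{5}  →  sig = (2;(1,1))
  • {1,5}:  v_{1} + v_{5} = v_{2} + v_{3}  →  sig = (2;(1,1))
  • {0,4}:  v_{0} + v_{4} = 2·v_{5}  →  sig = (2;(2))
  • {5,6}:  v_{5} + v_{6} = 2·v_{4}  →  sig = (2;(2))
  • {0,1}:  v_{0} + v_{1} = 2·v_{2} + 2·v_{3}  →  sig = (2;(2,2))
  • {2,3,4}:  v_{2} + v_{3} + v_{4} = v_{5}  →  sig = (3;(1))
  • {2,3,5}:  v_{2} + v_{3} + v_{5} = v_{0}  →  sig = (3;(1))
  • {2,3,6}:  v_{2} + v_{3} + v_{6} = v_{4}  →  sig = (3;(1))

Signatures (|P|; sorted positive RHS coefficients), sorted:
    |P|=2: 6 collections, coeffs (), (1,1), (1,1), (2), (2), (2,2)
    |P|=3: 3 collections, coeffs (1), (1), (1)


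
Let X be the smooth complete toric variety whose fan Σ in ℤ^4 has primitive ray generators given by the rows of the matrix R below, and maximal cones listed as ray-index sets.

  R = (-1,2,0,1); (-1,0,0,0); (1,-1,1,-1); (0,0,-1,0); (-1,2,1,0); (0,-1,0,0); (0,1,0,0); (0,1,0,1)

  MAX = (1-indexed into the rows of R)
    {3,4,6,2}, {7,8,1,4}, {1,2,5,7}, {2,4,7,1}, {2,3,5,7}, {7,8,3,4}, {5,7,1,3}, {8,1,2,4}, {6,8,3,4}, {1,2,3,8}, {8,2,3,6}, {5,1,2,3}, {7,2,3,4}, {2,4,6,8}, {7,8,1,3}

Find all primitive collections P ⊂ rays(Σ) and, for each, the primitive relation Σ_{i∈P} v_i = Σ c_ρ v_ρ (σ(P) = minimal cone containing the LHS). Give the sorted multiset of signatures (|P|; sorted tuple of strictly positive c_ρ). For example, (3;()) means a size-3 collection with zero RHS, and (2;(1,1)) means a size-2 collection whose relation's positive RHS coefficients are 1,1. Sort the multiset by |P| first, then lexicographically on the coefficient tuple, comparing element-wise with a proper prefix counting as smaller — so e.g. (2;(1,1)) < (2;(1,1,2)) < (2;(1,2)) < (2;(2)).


9 minimal non-faces of Δ(Σ) (on 8 rays):

  P={6,7}:  v_{6} + v_{7} = 0 — sig = (2;())
  P={1,6}:  v_{1} + v_{6} = v_{2} + v_{8} — sig = (2;(1,1))
  P={5,6}:  v_{5} + v_{6} = v_{1} + v_{2} + v_{3} — sig = (2;(1,1,1))
  P={4,5}:  v_{4} + v_{5} = v_{2} + 2·v_{7} — sig = (2;(1,2))
  P={5,8}:  v_{5} + v_{8} = 2·v_{1} + v_{3} — sig = (2;(1,2))
  P={1,3,4}:  v_{1} + v_{3} + v_{4} = v_{7} — sig = (3;(1))
  P={2,7,8}:  v_{2} + v_{7} + v_{8} = v_{1} — sig = (3;(1))
  P={2,3,4,8}:  v_{2} + v_{3} + v_{4} + v_{8} = 0 — sig = (4;())
  P={1,2,3,7}:  v_{1} + v_{2} + v_{3} + v_{7} = v_{5} — sig = (4;(1))

Sorted signature multiset PRS(X):
    (2;())
    (2;(1,1))
    (2;(1,1,1))
    (2;(1,2))
    (2;(1,2))
    (3;(1))
    (3;(1))
    (4;())
    (4;(1))


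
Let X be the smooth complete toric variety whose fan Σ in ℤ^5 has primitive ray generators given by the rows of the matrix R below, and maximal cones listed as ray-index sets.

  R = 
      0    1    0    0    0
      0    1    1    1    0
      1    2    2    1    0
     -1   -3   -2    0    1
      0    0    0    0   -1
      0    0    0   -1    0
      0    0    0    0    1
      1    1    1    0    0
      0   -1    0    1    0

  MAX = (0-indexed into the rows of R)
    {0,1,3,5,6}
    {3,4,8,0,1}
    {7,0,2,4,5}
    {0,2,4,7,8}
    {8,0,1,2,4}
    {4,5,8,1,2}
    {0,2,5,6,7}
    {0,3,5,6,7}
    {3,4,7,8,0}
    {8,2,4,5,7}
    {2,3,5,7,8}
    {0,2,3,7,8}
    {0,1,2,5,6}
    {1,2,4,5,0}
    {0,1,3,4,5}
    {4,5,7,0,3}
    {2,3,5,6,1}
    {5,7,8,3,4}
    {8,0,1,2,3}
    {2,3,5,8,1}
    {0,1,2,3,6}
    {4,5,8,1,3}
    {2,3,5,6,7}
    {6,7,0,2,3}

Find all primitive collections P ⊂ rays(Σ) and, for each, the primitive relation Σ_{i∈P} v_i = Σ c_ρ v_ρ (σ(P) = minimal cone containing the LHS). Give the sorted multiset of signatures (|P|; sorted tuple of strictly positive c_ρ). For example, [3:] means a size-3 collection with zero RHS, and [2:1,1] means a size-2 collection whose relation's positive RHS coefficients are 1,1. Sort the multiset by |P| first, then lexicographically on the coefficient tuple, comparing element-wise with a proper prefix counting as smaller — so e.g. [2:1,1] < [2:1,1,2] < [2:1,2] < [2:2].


Σ has 6 primitive collections:

  {4,6}:  v_{4} + v_{6} = 0  ⇒ sig = [2:]
  {1,7}:  v_{1} + v_{7} = v_{2}  ⇒ sig = [2:1]
  {6,8}:  v_{6} + v_{8} = v_{2} + v_{3}  ⇒ sig = [2:1,1]
  {0,5,8}:  v_{0} + v_{5} + v_{8} = 0  ⇒ sig = [3:]
  {2,3,4}:  v_{2} + v_{3} + v_{4} = v_{8}  ⇒ sig = [3:1]
  {0,2,3,5}:  v_{0} + v_{2} + v_{3} + v_{5} = v_{6}  ⇒ sig = [4:1]

Signatures (|P|; sorted positive RHS coefficients), sorted:
    |P|=2: 3 collections, coeffs (), (1), (1,1)
    |P|=3: 2 collections, coeffs (), (1)
    |P|=4: 1 collection, coeffs (1)


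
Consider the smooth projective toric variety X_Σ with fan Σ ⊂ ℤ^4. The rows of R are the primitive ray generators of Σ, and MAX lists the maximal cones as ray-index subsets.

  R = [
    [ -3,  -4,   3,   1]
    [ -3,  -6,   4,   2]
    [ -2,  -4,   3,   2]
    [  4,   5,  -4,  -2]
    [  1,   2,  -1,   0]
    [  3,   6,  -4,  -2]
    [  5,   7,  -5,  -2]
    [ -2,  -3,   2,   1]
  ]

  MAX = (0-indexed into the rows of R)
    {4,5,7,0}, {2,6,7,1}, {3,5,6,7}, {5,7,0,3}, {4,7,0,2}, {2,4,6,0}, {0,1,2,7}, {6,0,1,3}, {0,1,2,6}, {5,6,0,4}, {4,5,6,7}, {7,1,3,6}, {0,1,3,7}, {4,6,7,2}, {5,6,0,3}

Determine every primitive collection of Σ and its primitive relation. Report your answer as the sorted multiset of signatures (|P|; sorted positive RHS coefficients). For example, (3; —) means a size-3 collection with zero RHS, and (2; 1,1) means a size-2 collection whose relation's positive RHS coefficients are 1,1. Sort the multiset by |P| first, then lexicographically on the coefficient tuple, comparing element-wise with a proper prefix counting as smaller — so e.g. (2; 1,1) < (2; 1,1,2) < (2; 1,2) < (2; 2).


The 6 primitive collections of Σ (r=8, n=4):

  P = {1,5}:  v_{1} + v_{5} = 0  so sig = (2; —)
  P = {1,4}:  v_{1} + v_{4} = v_{2}  so sig = (2; 1)
  P = {2,5}:  v_{2} + v_{5} = v_{4}  so sig = (2; 1)
  P = {3,4}:  v_{3} + v_{4} = v_{6}  so sig = (2; 1)
  P = {2,3}:  v_{2} + v_{3} = v_{1} + v_{6}  so sig = (2; 1,1)
  P = {0,6,7}:  v_{0} + v_{6} + v_{7} = 0  so sig = (3; —)

Hence PRS(X_Σ) =
{ (2; —),  (2; 1) ×3,  (2; 1,1),  (3; —) }


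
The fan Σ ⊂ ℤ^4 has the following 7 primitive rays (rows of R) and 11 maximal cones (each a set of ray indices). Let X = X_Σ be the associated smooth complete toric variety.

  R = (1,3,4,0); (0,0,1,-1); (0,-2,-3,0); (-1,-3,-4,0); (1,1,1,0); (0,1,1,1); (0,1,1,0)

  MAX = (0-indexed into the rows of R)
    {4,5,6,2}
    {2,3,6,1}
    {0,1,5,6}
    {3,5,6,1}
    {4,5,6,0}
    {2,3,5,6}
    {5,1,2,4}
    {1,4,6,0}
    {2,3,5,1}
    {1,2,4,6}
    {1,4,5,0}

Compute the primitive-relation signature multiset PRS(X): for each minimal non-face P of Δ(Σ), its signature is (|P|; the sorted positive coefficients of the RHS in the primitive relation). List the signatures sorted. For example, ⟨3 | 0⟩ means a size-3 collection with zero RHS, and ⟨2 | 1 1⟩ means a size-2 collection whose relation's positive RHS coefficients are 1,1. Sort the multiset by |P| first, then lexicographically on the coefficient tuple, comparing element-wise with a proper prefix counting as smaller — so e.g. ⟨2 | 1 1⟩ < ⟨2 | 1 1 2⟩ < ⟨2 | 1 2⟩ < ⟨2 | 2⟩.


Σ has 5 primitive collections:

  {0,3}:  v_{0} + v_{3} = 0  →  sig = ⟨2 | 0⟩
  {0,2}:  v_{0} + v_{2} = v_{4}  →  sig = ⟨2 | 1⟩
  {3,4}:  v_{3} + v_{4} = v_{2}  →  sig = ⟨2 | 1⟩
  {1,2,5,6}:  v_{1} + v_{2} + v_{5} + v_{6} = 0  →  sig = ⟨4 | 0⟩
  {1,4,5,6}:  v_{1} + v_{4} + v_{5} + v_{6} = v_{0}  →  sig = ⟨4 | 1⟩

Signatures (|P|; sorted positive RHS coefficients), sorted:
    |P|=2: 3 collections, coeffs (), (1), (1)
    |P|=4: 2 collections, coeffs (), (1)


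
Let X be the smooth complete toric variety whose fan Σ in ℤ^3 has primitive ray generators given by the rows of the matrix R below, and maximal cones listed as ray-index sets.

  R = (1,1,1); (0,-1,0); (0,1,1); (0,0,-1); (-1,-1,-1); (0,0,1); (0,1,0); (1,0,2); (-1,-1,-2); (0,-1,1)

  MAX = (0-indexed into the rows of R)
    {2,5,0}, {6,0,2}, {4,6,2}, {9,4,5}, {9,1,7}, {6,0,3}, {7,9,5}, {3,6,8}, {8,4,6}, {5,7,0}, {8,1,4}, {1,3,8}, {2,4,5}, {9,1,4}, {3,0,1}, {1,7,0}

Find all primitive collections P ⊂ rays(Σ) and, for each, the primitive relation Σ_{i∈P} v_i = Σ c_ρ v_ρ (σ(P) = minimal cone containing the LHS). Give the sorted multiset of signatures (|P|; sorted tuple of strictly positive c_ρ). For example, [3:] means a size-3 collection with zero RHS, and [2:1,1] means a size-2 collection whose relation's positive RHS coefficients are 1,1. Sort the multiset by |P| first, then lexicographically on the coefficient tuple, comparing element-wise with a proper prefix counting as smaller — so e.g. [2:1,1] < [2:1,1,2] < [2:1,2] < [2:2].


21 collections generate NE(X_Σ); each relation:

  P={0,4}:  v_{0} + v_{4} = 0 ; sig = [2:]
  P={1,6}:  v_{1} + v_{6} = 0 ; sig = [2:]
  P={3,5}:  v_{3} + v_{5} = 0 ; sig = [2:]
  P={0,8}:  v_{0} + v_{8} = v_{3} ; sig = [2:1]
  P={0,9}:  v_{0} + v_{9} = v_{7} ; sig = [2:1]
  P={1,2}:  v_{1} + v_{2} = v_{5} ; sig = [2:1]
  P={1,5}:  v_{1} + v_{5} = v_{9} ; sig = [2:1]
  P={2,3}:  v_{2} + v_{3} = v_{6} ; sig = [2:1]
  P={3,4}:  v_{3} + v_{4} = v_{8} ; sig = [2:1]
  P={3,9}:  v_{3} + v_{9} = v_{1} ; sig = [2:1]
  P={4,7}:  v_{4} + v_{7} = v_{9} ; sig = [2:1]
  P={5,6}:  v_{5} + v_{6} = v_{2} ; sig = [2:1]
  P={5,8}:  v_{5} + v_{8} = v_{4} ; sig = [2:1]
  P={6,9}:  v_{6} + v_{9} = v_{5} ; sig = [2:1]
  P={7,8}:  v_{7} + v_{8} = v_{1} ; sig = [2:1]
  P={2,8}:  v_{2} + v_{8} = v_{4} + v_{6} ; sig = [2:1,1]
  P={3,7}:  v_{3} + v_{7} = v_{0} + v_{1} ; sig = [2:1,1]
  P={6,7}:  v_{6} + v_{7} = v_{0} + v_{5} ; sig = [2:1,1]
  P={8,9}:  v_{8} + v_{9} = v_{1} + v_{4} ; sig = [2:1,1]
  P={2,7}:  v_{2} + v_{7} = v_{0} + 2·v_{5} ; sig = [2:1,2]
  P={2,9}:  v_{2} + v_{9} = 2·v_{5} ; sig = [2:2]

Hence PRS(X_Σ) =
    [2:]
    [2:]
    [2:]
    [2:1]
    [2:1]
    [2:1]
    [2:1]
    [2:1]
    [2:1]
    [2:1]
    [2:1]
    [2:1]
    [2:1]
    [2:1]
    [2:1]
    [2:1,1]
    [2:1,1]
    [2:1,1]
    [2:1,1]
    [2:1,2]
    [2:2]


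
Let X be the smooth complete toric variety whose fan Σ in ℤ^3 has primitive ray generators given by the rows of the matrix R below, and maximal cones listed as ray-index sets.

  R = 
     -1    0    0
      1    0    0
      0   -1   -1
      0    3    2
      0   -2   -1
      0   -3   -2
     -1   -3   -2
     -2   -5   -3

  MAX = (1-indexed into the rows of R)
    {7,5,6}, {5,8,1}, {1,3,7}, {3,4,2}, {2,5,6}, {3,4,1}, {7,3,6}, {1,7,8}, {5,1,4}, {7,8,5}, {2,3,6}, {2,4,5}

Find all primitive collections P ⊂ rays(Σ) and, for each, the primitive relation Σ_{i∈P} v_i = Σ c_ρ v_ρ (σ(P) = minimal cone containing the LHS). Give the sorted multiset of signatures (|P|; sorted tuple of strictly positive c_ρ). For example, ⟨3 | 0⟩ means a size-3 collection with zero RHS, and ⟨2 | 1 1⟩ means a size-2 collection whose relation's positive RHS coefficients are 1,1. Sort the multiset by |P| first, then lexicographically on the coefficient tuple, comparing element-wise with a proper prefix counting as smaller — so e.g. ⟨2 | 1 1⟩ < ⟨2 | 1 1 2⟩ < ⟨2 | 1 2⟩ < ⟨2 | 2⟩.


11 minimal non-faces of Δ(Σ) (on 8 rays):

  P = {1,2}:  v_{1} + v_{2} = 0  so sig = ⟨2 | 0⟩
  P = {4,6}:  v_{4} + v_{6} = 0  so sig = ⟨2 | 0⟩
  P = {1,6}:  v_{1} + v_{6} = v_{7}  so sig = ⟨2 | 1⟩
  P = {2,7}:  v_{2} + v_{7} = v_{6}  so sig = ⟨2 | 1⟩
  P = {3,5}:  v_{3} + v_{5} = v_{6}  so sig = ⟨2 | 1⟩
  P = {4,7}:  v_{4} + v_{7} = v_{1}  so sig = ⟨2 | 1⟩
  P = {2,8}:  v_{2} + v_{8} = v_{5} + v_{7}  so sig = ⟨2 | 1 1⟩
  P = {4,8}:  v_{4} + v_{8} = 2·v_{1} + v_{5}  so sig = ⟨2 | 1 2⟩
  P = {6,8}:  v_{6} + v_{8} = v_{5} + 2·v_{7}  so sig = ⟨2 | 1 2⟩
  P = {3,8}:  v_{3} + v_{8} = 2·v_{7}  so sig = ⟨2 | 2⟩
  P = {1,5,7}:  v_{1} + v_{5} + v_{7} = v_{8}  so sig = ⟨3 | 1⟩

Hence PRS(X_Σ) =
{ ⟨2 | 0⟩ ×2,  ⟨2 | 1⟩ ×4,  ⟨2 | 1 1⟩,  ⟨2 | 1 2⟩ ×2,  ⟨2 | 2⟩,  ⟨3 | 1⟩ }
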